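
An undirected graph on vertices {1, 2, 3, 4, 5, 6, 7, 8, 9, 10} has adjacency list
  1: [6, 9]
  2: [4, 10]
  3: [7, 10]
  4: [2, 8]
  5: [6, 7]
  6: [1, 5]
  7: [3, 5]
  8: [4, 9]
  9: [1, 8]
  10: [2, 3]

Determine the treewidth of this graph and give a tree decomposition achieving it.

Every bag has size at most 3, so the width is 3 − 1 = 2 and tw(G) ≤ 2. Since 1–9–8–4–2–10–3–7–5–6–1 is a cycle in G, G is not acyclic. Forests are exactly the graphs of treewidth ≤ 1, so tw(G) ≥ 2. Hence tw(G) = 2 exactly.

Treewidth 2.
Bags: B1 = {1, 8, 9}  B2 = {1, 4, 8}  B3 = {1, 2, 4}  B4 = {1, 2, 10}  B5 = {1, 3, 10}  B6 = {1, 3, 7}  B7 = {1, 5, 7}  B8 = {1, 5, 6}
Tree: B1–B2, B2–B3, B3–B4, B4–B5, B5–B6, B6–B7, B7–B8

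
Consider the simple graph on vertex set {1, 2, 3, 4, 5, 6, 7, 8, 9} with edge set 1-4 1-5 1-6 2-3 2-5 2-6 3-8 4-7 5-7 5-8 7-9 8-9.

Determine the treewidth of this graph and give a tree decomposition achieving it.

Every bag has size at most 4, so the width is 4 − 1 = 3 and tw(G) ≤ 3. For the lower bound: the 4 vertex sets {3,8,9}, {7}, {5}, {1,2,4,6} are disjoint, each induces a connected subgraph, and every pair is joined by at least one edge of G. Contracting each set to a single vertex therefore yields K_{4} as a minor, and since treewidth is minor-monotone, tw(G) ≥ tw(K_{4}) = 3. The upper and lower bounds meet at 3, so that is the treewidth.

Treewidth 3.
Bags: B1 = {3, 7, 8, 9}  B2 = {3, 5, 7, 8}  B3 = {2, 3, 5, 7}  B4 = {2, 4, 5, 7}  B5 = {1, 2, 4, 5}  B6 = {1, 2, 4, 6}
Tree: B1–B2, B2–B3, B3–B4, B4–B5, B5–B6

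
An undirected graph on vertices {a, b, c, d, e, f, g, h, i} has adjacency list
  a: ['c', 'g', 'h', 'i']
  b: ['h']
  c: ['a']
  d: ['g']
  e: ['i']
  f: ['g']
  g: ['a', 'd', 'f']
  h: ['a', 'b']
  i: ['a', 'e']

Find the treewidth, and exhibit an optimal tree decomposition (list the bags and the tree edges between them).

The largest bag has 2 vertices, giving width 1; this decomposition certifies tw(G) ≤ 1. G has an edge, so its treewidth is at least 1. Hence tw(G) = 1 exactly.

Treewidth 1.
One such decomposition:
Bags: B1 = {a, g}  B2 = {a, h}  B3 = {b, h}  B4 = {a, c}  B5 = {f, g}  B6 = {a, i}  B7 = {d, g}  B8 = {e, i}
Tree: B1–B2, B2–B3, B2–B4, B1–B5, B1–B6, B1–B7, B6–B8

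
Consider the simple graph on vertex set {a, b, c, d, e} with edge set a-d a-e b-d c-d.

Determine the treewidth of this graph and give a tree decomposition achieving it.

Treewidth 1.
One such decomposition:
Bags: B1 = {a, d}  B2 = {a, e}  B3 = {b, d}  B4 = {c, d}
Tree: B1–B2, B1–B3, B1–B4

The largest bag has 2 vertices, giving width 1; this decomposition certifies tw(G) ≤ 1. Any graph with an edge has treewidth ≥ 1, and G has the edge a–d. Combining the bounds, tw(G) = 1.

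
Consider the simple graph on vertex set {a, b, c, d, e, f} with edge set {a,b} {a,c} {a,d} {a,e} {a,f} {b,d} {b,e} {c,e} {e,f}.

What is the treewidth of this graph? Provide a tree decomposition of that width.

Each bag holds 3 vertices, so the decomposition has width 2, which upper-bounds the treewidth. Conversely, {a, b, d} is a clique of size 3, and the vertices of any clique must share a bag in every tree decomposition; so some bag has ≥ 3 vertices and tw(G) ≥ 2. The upper and lower bounds meet at 2, so that is the treewidth.

Treewidth 2.
Bags: B1 = {a, b, e}  B2 = {a, b, d}  B3 = {a, e, f}  B4 = {a, c, e}
Tree: B1–B2, B1–B3, B1–B4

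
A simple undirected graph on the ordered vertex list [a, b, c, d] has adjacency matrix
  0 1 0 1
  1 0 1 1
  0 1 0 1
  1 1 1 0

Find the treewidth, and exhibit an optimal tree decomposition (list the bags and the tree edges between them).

Treewidth 2.
One optimal decomposition is:
Bags: B1 = {a, b, d}  B2 = {b, c, d}
Tree: B1–B2

The largest bag has 3 vertices, giving width 2; this decomposition certifies tw(G) ≤ 2. For the lower bound, the 3 vertices {b, c, d} are pairwise adjacent, and any tree decomposition puts a clique entirely inside one bag — forcing width ≥ 2. Combining the bounds, tw(G) = 2.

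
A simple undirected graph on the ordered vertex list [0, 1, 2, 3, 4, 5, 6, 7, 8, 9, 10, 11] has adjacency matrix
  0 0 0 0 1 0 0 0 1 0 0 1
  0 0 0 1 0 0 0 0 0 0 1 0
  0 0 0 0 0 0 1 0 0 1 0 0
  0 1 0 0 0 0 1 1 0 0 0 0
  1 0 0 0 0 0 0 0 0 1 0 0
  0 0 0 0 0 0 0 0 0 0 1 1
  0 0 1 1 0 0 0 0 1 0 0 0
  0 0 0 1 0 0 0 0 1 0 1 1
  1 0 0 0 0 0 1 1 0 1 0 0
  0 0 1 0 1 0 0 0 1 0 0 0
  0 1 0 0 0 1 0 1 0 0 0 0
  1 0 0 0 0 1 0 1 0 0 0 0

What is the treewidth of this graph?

A width-3 tree decomposition is:
Bags: B1 = {0, 2, 4, 9}  B2 = {0, 2, 8, 9}  B3 = {0, 2, 6, 8}  B4 = {0, 6, 8, 11}  B5 = {6, 7, 8, 11}  B6 = {3, 6, 7, 11}  B7 = {3, 5, 7, 11}  B8 = {3, 5, 7, 10}  B9 = {1, 3, 5, 10}
Tree: B1–B2, B2–B3, B3–B4, B4–B5, B5–B6, B6–B7, B7–B8, B8–B9
Every bag has size at most 4, so the width is 4 − 1 = 3 and tw(G) ≤ 3. For the lower bound: the 4 vertex sets {2,4,9}, {0}, {8}, {3,6,7,11} are disjoint, each induces a connected subgraph, and every pair is joined by at least one edge of G. Contracting each set to a single vertex therefore yields K_{4} as a minor, and since treewidth is minor-monotone, tw(G) ≥ tw(K_{4}) = 3. Combining the bounds, tw(G) = 3.

3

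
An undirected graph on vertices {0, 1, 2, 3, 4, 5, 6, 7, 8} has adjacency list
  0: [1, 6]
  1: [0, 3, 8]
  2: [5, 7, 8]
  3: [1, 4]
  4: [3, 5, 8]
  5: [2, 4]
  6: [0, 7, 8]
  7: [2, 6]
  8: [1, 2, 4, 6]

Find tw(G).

3

A width-3 tree decomposition is:
Bags: B1 = {0, 1, 3, 6}  B2 = {1, 3, 6, 8}  B3 = {3, 4, 6, 8}  B4 = {4, 6, 7, 8}  B5 = {2, 4, 7, 8}  B6 = {2, 4, 5, 7}
Tree: B1–B2, B2–B3, B3–B4, B4–B5, B5–B6
The largest bag has 4 vertices, giving width 3; this decomposition certifies tw(G) ≤ 3. For the lower bound: the 4 vertex sets {0,1,3}, {6}, {8}, {2,4,5,7} are disjoint, each induces a connected subgraph, and every pair is joined by at least one edge of G. Contracting each set to a single vertex therefore yields K_{4} as a minor, and since treewidth is minor-monotone, tw(G) ≥ tw(K_{4}) = 3. Therefore the treewidth is 3.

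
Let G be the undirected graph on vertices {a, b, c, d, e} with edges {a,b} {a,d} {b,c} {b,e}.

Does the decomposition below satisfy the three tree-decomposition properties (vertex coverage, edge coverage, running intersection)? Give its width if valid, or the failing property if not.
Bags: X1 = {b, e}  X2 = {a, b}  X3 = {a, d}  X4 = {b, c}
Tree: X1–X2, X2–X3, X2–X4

Yes; width 1.

Checking the three conditions: (i) the bags cover all of {a, b, c, d, e}; (ii) for each edge, some bag contains both endpoints; (iii) the bags containing any fixed vertex form a subtree. All hold, so the decomposition is valid with width 2 − 1 = 1.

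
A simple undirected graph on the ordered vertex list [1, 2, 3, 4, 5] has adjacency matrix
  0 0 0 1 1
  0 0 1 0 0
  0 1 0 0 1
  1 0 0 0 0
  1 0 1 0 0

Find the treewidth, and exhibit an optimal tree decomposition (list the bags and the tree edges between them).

Treewidth 1.
One optimal decomposition is:
Bags: B1 = {1, 4}  B2 = {1, 5}  B3 = {3, 5}  B4 = {2, 3}
Tree: B1–B2, B2–B3, B3–B4

The largest bag has 2 vertices, giving width 1; this decomposition certifies tw(G) ≤ 1. G has an edge, so its treewidth is at least 1. Therefore the treewidth is 1.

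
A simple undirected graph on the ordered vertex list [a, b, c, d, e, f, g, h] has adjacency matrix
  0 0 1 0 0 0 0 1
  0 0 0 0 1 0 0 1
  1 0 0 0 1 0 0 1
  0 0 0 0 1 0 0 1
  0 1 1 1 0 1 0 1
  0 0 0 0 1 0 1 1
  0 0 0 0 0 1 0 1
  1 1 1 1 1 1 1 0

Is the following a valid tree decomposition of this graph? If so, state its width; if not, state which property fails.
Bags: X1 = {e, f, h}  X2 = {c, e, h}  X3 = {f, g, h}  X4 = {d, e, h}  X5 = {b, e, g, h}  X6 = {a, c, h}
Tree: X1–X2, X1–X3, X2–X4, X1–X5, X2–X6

No — bags containing vertex g are not connected in the tree.

A tree decomposition must satisfy three properties: every vertex lies in some bag; for every edge, both endpoints lie together in some bag; and for every vertex, the bags containing it form a connected subtree. Here bags containing vertex g are not connected in the tree, so the decomposition is invalid.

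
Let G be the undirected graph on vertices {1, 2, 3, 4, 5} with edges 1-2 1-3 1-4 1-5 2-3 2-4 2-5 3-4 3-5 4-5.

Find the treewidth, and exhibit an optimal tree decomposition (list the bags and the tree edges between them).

Treewidth 4.
One optimal decomposition is:
Bags: B1 = {1, 2, 3, 4, 5}
Tree: (single bag)

With just one bag of size 5, the width is 5 − 1 = 4, so tw(G) ≤ 4. Conversely, {1, 2, 3, 4, 5} is a clique of size 5, and the vertices of any clique must share a bag in every tree decomposition; so some bag has ≥ 5 vertices and tw(G) ≥ 4. Combining the bounds, tw(G) = 4.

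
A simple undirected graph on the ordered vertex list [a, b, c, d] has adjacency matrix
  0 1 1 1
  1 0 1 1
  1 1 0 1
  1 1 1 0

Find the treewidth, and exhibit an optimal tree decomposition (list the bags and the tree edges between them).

With just one bag of size 4, the width is 4 − 1 = 3, so tw(G) ≤ 3. On the other hand G contains the 4-clique {a, b, c, d}. A clique must lie in a single bag of any decomposition, so no decomposition can have width below 3. Combining the bounds, tw(G) = 3.

Treewidth 3.
One optimal decomposition is:
Bags: B1 = {a, b, c, d}
Tree: (single bag)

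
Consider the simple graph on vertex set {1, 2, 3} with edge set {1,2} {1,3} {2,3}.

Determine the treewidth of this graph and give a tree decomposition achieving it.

A single bag containing all 3 vertices is trivially a valid decomposition of width 2. Conversely, {1, 2, 3} is a clique of size 3, and the vertices of any clique must share a bag in every tree decomposition; so some bag has ≥ 3 vertices and tw(G) ≥ 2. Therefore the treewidth is 2.

Treewidth 2.
One optimal decomposition is:
Bags: B1 = {1, 2, 3}
Tree: (single bag)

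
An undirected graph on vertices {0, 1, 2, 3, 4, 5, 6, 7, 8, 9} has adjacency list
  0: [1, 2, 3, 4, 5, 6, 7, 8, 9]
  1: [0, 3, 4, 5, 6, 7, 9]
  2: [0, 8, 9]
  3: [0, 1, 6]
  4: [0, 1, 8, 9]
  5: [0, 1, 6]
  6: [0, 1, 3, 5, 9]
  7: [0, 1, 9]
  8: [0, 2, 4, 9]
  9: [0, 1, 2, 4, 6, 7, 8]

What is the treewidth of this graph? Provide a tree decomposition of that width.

The largest bag has 4 vertices, giving width 3; this decomposition certifies tw(G) ≤ 3. Conversely, {0, 2, 8, 9} is a clique of size 4, and the vertices of any clique must share a bag in every tree decomposition; so some bag has ≥ 4 vertices and tw(G) ≥ 3. The upper and lower bounds meet at 3, so that is the treewidth.

Treewidth 3.
One such decomposition:
Bags: B1 = {0, 4, 8, 9}  B2 = {0, 1, 4, 9}  B3 = {0, 1, 6, 9}  B4 = {0, 1, 3, 6}  B5 = {0, 2, 8, 9}  B6 = {0, 1, 7, 9}  B7 = {0, 1, 5, 6}
Tree: B1–B2, B2–B3, B3–B4, B1–B5, B2–B6, B4–B7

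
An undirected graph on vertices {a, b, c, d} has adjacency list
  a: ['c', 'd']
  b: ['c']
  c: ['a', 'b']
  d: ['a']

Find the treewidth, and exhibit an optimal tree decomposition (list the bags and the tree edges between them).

Every bag has size at most 2, so the width is 2 − 1 = 1 and tw(G) ≤ 1. G has an edge, so its treewidth is at least 1. Combining the bounds, tw(G) = 1.

Treewidth 1.
One optimal decomposition is:
Bags: B1 = {a, d}  B2 = {a, c}  B3 = {b, c}
Tree: B1–B2, B2–B3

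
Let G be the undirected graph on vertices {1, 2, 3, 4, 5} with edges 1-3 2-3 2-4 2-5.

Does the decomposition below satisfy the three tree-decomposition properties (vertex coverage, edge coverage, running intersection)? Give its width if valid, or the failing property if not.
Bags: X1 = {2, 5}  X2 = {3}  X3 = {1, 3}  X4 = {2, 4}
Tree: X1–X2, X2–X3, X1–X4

No — edge (2,3) lies in no bag.

A tree decomposition must satisfy three properties: every vertex lies in some bag; for every edge, both endpoints lie together in some bag; and for every vertex, the bags containing it form a connected subtree. Here edge (2,3) lies in no bag, so the decomposition is invalid.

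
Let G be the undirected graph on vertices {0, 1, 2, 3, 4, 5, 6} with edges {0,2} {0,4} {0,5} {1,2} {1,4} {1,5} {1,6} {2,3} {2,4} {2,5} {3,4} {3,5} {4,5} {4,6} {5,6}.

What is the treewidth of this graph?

3

A width-3 tree decomposition is:
Bags: B1 = {0, 2, 4, 5}  B2 = {1, 2, 4, 5}  B3 = {2, 3, 4, 5}  B4 = {1, 4, 5, 6}
Tree: B1–B2, B2–B3, B2–B4
Every bag has size at most 4, so the width is 4 − 1 = 3 and tw(G) ≤ 3. Conversely, {0, 2, 4, 5} is a clique of size 4, and the vertices of any clique must share a bag in every tree decomposition; so some bag has ≥ 4 vertices and tw(G) ≥ 3. Hence tw(G) = 3 exactly.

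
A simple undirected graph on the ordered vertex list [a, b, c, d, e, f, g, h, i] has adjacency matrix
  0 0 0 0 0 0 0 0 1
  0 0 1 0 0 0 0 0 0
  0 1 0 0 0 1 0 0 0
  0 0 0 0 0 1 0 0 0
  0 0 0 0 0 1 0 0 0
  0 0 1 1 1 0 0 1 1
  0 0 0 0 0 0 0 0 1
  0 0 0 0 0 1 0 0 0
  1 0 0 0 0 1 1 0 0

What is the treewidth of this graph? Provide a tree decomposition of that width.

Treewidth 1.
One such decomposition:
Bags: B1 = {e, f}  B2 = {f, i}  B3 = {c, f}  B4 = {d, f}  B5 = {b, c}  B6 = {g, i}  B7 = {a, i}  B8 = {f, h}
Tree: B1–B2, B1–B3, B2–B4, B3–B5, B2–B6, B2–B7, B2–B8

Each bag holds 2 vertices, so the decomposition has width 1, which upper-bounds the treewidth. Any graph with an edge has treewidth ≥ 1, and G has the edge f–e. The upper and lower bounds meet at 1, so that is the treewidth.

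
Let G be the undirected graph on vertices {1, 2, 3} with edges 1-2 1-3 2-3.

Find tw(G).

A width-2 tree decomposition is:
Bags: B1 = {1, 2, 3}
Tree: (single bag)
A single bag containing all 3 vertices is trivially a valid decomposition of width 2. For the lower bound, the 3 vertices {1, 2, 3} are pairwise adjacent, and any tree decomposition puts a clique entirely inside one bag — forcing width ≥ 2. Combining the bounds, tw(G) = 2.

2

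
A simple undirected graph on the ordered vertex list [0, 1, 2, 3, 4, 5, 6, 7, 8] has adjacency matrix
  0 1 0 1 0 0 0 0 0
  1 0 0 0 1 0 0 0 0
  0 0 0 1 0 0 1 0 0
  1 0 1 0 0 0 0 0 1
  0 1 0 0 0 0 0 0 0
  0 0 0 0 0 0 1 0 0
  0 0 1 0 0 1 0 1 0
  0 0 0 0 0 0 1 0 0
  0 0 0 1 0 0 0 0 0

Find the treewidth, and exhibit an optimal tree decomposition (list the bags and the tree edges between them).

Treewidth 1.
One such decomposition:
Bags: B1 = {2, 6}  B2 = {2, 3}  B3 = {0, 3}  B4 = {3, 8}  B5 = {0, 1}  B6 = {5, 6}  B7 = {1, 4}  B8 = {6, 7}
Tree: B1–B2, B2–B3, B2–B4, B3–B5, B1–B6, B5–B7, B6–B8

The largest bag has 2 vertices, giving width 1; this decomposition certifies tw(G) ≤ 1. G has an edge, so its treewidth is at least 1. Hence tw(G) = 1 exactly.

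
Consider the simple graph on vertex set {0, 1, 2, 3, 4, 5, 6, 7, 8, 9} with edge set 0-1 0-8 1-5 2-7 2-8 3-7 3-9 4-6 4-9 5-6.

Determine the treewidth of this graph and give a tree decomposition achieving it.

Treewidth 2.
One optimal decomposition is:
Bags: B1 = {0, 1, 5}  B2 = {0, 5, 8}  B3 = {2, 5, 8}  B4 = {2, 5, 7}  B5 = {3, 5, 7}  B6 = {3, 5, 9}  B7 = {4, 5, 9}  B8 = {4, 5, 6}
Tree: B1–B2, B2–B3, B3–B4, B4–B5, B5–B6, B6–B7, B7–B8

The largest bag has 3 vertices, giving width 2; this decomposition certifies tw(G) ≤ 2. Since 5–1–0–8–2–7–3–9–4–6–5 is a cycle in G, G is not acyclic. Forests are exactly the graphs of treewidth ≤ 1, so tw(G) ≥ 2. The upper and lower bounds meet at 2, so that is the treewidth.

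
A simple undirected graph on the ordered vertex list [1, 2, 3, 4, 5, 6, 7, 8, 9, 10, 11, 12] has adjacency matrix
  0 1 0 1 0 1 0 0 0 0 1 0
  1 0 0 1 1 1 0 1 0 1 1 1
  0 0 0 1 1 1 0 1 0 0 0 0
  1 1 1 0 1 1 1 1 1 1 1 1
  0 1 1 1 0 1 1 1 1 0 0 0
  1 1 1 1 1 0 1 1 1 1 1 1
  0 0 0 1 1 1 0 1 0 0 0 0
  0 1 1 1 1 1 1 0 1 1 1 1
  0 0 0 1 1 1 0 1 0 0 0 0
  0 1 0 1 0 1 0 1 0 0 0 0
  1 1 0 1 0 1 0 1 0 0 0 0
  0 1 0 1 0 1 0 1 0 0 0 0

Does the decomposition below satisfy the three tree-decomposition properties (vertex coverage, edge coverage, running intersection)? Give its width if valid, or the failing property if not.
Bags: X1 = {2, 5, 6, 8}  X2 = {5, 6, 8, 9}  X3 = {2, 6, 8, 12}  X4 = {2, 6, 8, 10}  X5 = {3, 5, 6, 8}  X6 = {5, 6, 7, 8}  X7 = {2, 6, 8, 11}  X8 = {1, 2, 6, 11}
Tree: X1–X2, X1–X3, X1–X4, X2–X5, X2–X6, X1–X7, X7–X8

No — vertex 4 appears in no bag.

A tree decomposition must satisfy three properties: every vertex lies in some bag; for every edge, both endpoints lie together in some bag; and for every vertex, the bags containing it form a connected subtree. Here vertex 4 appears in no bag, so the decomposition is invalid.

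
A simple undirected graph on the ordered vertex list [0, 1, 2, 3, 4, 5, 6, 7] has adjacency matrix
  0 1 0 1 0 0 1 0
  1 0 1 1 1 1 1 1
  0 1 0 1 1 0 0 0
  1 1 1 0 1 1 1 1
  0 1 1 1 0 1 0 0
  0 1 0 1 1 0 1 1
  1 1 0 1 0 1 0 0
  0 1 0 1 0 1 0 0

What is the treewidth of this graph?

3

A width-3 tree decomposition is:
Bags: B1 = {1, 3, 4, 5}  B2 = {1, 2, 3, 4}  B3 = {1, 3, 5, 6}  B4 = {1, 3, 5, 7}  B5 = {0, 1, 3, 6}
Tree: B1–B2, B1–B3, B1–B4, B3–B5
Every bag has size at most 4, so the width is 4 − 1 = 3 and tw(G) ≤ 3. On the other hand G contains the 4-clique {0, 1, 3, 6}. A clique must lie in a single bag of any decomposition, so no decomposition can have width below 3. Combining the bounds, tw(G) = 3.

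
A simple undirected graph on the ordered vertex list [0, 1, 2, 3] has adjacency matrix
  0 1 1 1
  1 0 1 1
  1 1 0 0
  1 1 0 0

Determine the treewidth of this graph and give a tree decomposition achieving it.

Treewidth 2.
One optimal decomposition is:
Bags: B1 = {0, 1, 3}  B2 = {0, 1, 2}
Tree: B1–B2

Every bag has size at most 3, so the width is 3 − 1 = 2 and tw(G) ≤ 2. On the other hand G contains the 3-clique {0, 1, 2}. A clique must lie in a single bag of any decomposition, so no decomposition can have width below 2. The upper and lower bounds meet at 2, so that is the treewidth.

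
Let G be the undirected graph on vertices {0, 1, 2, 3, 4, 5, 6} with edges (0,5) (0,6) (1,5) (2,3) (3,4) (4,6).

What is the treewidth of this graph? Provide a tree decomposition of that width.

Treewidth 1.
Bags: B1 = {1, 5}  B2 = {0, 5}  B3 = {0, 6}  B4 = {4, 6}  B5 = {3, 4}  B6 = {2, 3}
Tree: B1–B2, B2–B3, B3–B4, B4–B5, B5–B6

Each bag holds 2 vertices, so the decomposition has width 1, which upper-bounds the treewidth. Any graph with an edge has treewidth ≥ 1, and G has the edge 1–5. Hence tw(G) = 1 exactly.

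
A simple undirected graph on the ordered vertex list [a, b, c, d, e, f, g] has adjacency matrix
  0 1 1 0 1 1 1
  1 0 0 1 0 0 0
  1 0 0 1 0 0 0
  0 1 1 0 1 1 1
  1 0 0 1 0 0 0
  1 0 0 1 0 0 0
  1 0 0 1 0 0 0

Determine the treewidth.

A width-2 tree decomposition is:
Bags: B1 = {a, c, d}  B2 = {a, d, e}  B3 = {a, b, d}  B4 = {a, d, g}  B5 = {a, d, f}
Tree: B1–B2, B2–B3, B3–B4, B4–B5
Each bag holds 3 vertices, so the decomposition has width 2, which upper-bounds the treewidth. For the lower bound, G contains the cycle d–c–a–e–d, so G is not a forest; only forests have treewidth ≤ 1, hence tw(G) ≥ 2. The upper and lower bounds meet at 2, so that is the treewidth.

2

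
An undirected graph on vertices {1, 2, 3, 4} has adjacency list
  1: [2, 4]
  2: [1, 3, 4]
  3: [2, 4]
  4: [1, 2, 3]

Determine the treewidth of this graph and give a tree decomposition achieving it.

Each bag holds 3 vertices, so the decomposition has width 2, which upper-bounds the treewidth. Conversely, {1, 2, 4} is a clique of size 3, and the vertices of any clique must share a bag in every tree decomposition; so some bag has ≥ 3 vertices and tw(G) ≥ 2. Therefore the treewidth is 2.

Treewidth 2.
Bags: B1 = {1, 2, 4}  B2 = {2, 3, 4}
Tree: B1–B2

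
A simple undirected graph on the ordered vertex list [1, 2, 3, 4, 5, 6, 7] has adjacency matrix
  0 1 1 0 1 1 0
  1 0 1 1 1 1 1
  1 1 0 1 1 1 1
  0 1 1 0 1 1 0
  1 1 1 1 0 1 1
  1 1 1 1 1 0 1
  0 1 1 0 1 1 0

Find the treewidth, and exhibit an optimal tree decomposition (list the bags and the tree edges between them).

Treewidth 4.
One such decomposition:
Bags: B1 = {2, 3, 4, 5, 6}  B2 = {2, 3, 5, 6, 7}  B3 = {1, 2, 3, 5, 6}
Tree: B1–B2, B1–B3

Every bag has size at most 5, so the width is 5 − 1 = 4 and tw(G) ≤ 4. On the other hand G contains the 5-clique {1, 2, 3, 5, 6}. A clique must lie in a single bag of any decomposition, so no decomposition can have width below 4. Therefore the treewidth is 4.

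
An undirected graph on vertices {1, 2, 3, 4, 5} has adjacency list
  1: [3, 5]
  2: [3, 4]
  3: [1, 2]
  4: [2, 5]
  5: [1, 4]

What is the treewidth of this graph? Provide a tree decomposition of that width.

The largest bag has 3 vertices, giving width 2; this decomposition certifies tw(G) ≤ 2. For the lower bound, G contains the cycle 5–1–3–2–4–5, so G is not a forest; only forests have treewidth ≤ 1, hence tw(G) ≥ 2. Hence tw(G) = 2 exactly.

Treewidth 2.
Bags: B1 = {1, 3, 5}  B2 = {2, 3, 5}  B3 = {2, 4, 5}
Tree: B1–B2, B2–B3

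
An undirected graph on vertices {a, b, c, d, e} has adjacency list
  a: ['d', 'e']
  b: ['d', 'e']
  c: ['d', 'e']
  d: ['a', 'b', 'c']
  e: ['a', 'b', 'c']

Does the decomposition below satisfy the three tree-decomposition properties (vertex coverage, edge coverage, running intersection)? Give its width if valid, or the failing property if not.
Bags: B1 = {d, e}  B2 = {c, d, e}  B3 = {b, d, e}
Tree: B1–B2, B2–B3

No — vertex a appears in no bag.

A tree decomposition must satisfy three properties: every vertex lies in some bag; for every edge, both endpoints lie together in some bag; and for every vertex, the bags containing it form a connected subtree. Here vertex a appears in no bag, so the decomposition is invalid.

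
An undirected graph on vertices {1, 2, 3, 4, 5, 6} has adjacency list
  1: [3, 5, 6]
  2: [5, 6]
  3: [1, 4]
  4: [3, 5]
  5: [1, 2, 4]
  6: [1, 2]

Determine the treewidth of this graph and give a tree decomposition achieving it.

Treewidth 2.
One optimal decomposition is:
Bags: B1 = {1, 3, 4}  B2 = {1, 4, 5}  B3 = {1, 5, 6}  B4 = {2, 5, 6}
Tree: B1–B2, B2–B3, B3–B4

Every bag has size at most 3, so the width is 3 − 1 = 2 and tw(G) ≤ 2. Since 3–4–5–1–3 is a cycle in G, G is not acyclic. Forests are exactly the graphs of treewidth ≤ 1, so tw(G) ≥ 2. Hence tw(G) = 2 exactly.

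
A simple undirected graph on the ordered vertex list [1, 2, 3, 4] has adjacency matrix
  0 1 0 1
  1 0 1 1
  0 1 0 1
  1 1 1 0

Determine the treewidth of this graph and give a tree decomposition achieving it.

The largest bag has 3 vertices, giving width 2; this decomposition certifies tw(G) ≤ 2. On the other hand G contains the 3-clique {1, 2, 4}. A clique must lie in a single bag of any decomposition, so no decomposition can have width below 2. Combining the bounds, tw(G) = 2.

Treewidth 2.
Bags: B1 = {1, 2, 4}  B2 = {2, 3, 4}
Tree: B1–B2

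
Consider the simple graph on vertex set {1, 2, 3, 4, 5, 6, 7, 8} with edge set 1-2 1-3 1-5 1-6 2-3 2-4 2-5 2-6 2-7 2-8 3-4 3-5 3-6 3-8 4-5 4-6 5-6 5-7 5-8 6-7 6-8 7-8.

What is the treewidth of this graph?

4

A width-4 tree decomposition is:
Bags: B1 = {2, 5, 6, 7, 8}  B2 = {2, 3, 5, 6, 8}  B3 = {2, 3, 4, 5, 6}  B4 = {1, 2, 3, 5, 6}
Tree: B1–B2, B2–B3, B2–B4
The largest bag has 5 vertices, giving width 4; this decomposition certifies tw(G) ≤ 4. On the other hand G contains the 5-clique {2, 3, 5, 6, 8}. A clique must lie in a single bag of any decomposition, so no decomposition can have width below 4. Combining the bounds, tw(G) = 4.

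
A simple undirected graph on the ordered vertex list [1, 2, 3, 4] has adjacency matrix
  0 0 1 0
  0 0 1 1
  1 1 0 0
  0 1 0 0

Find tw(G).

A width-1 tree decomposition is:
Bags: B1 = {2, 4}  B2 = {2, 3}  B3 = {1, 3}
Tree: B1–B2, B2–B3
Every bag has size at most 2, so the width is 2 − 1 = 1 and tw(G) ≤ 1. Any graph with an edge has treewidth ≥ 1, and G has the edge 4–2. The upper and lower bounds meet at 1, so that is the treewidth.

1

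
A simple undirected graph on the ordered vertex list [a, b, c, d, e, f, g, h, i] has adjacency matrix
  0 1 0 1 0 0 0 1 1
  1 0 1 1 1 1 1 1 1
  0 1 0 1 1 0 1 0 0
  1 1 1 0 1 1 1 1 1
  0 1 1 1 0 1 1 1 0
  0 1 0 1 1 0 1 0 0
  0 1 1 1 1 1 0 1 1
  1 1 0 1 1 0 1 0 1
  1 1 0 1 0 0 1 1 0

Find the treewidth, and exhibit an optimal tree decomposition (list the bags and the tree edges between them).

Treewidth 4.
One optimal decomposition is:
Bags: B1 = {b, d, e, f, g}  B2 = {b, c, d, e, g}  B3 = {b, d, e, g, h}  B4 = {b, d, g, h, i}  B5 = {a, b, d, h, i}
Tree: B1–B2, B1–B3, B3–B4, B4–B5

Every bag has size at most 5, so the width is 5 − 1 = 4 and tw(G) ≤ 4. For the lower bound, the 5 vertices {b, d, e, g, h} are pairwise adjacent, and any tree decomposition puts a clique entirely inside one bag — forcing width ≥ 4. Therefore the treewidth is 4.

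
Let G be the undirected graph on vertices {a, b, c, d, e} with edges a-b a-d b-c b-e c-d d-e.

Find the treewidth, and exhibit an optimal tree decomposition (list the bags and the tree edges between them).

Each bag holds 3 vertices, so the decomposition has width 2, which upper-bounds the treewidth. The edges e–b–c–d–e form a cycle, so G is not a tree and its treewidth is at least 2. Combining the bounds, tw(G) = 2.

Treewidth 2.
One optimal decomposition is:
Bags: B1 = {b, d, e}  B2 = {b, c, d}  B3 = {a, b, d}
Tree: B1–B2, B2–B3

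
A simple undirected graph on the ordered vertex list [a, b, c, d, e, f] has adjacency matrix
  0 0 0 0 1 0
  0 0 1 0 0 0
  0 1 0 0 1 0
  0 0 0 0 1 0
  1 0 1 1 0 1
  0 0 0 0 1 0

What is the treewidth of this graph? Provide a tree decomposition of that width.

Treewidth 1.
Bags: B1 = {c, e}  B2 = {e, f}  B3 = {d, e}  B4 = {a, e}  B5 = {b, c}
Tree: B1–B2, B1–B3, B1–B4, B1–B5

The largest bag has 2 vertices, giving width 1; this decomposition certifies tw(G) ≤ 1. Any graph with an edge has treewidth ≥ 1, and G has the edge c–e. Combining the bounds, tw(G) = 1.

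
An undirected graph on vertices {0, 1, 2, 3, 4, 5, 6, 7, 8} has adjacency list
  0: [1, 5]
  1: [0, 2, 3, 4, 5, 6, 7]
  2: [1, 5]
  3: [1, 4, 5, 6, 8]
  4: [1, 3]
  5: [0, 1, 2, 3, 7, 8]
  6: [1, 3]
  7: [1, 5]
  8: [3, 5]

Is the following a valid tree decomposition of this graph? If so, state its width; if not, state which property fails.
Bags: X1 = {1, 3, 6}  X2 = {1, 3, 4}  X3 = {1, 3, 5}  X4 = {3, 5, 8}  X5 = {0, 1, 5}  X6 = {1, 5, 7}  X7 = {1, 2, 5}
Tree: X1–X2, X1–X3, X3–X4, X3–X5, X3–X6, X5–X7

Yes; width 2.

Every vertex of G appears in some bag (union = {0, 1, 2, 3, 4, 5, 6, 7, 8}); every edge is covered by a bag; and for each vertex v the set of bags containing v is connected in the bag tree. The decomposition is therefore valid. The largest bag has 3 vertices, so the width is 2.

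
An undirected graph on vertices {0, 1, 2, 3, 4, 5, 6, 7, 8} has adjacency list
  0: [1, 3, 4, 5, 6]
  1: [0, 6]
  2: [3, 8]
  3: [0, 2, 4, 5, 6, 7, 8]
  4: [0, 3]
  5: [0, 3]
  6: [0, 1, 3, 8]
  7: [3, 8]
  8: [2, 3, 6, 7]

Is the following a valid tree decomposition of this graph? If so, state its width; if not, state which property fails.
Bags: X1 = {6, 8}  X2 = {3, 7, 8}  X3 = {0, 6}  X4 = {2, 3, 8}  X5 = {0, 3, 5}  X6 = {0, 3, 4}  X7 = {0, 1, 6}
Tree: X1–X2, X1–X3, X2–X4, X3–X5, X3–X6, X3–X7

No — edge (3,6) lies in no bag.

A tree decomposition must satisfy three properties: every vertex lies in some bag; for every edge, both endpoints lie together in some bag; and for every vertex, the bags containing it form a connected subtree. Here edge (3,6) lies in no bag, so the decomposition is invalid.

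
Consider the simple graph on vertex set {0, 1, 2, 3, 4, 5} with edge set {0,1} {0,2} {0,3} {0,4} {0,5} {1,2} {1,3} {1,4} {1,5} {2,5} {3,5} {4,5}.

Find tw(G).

A width-3 tree decomposition is:
Bags: B1 = {0, 1, 2, 5}  B2 = {0, 1, 3, 5}  B3 = {0, 1, 4, 5}
Tree: B1–B2, B2–B3
The largest bag has 4 vertices, giving width 3; this decomposition certifies tw(G) ≤ 3. For the lower bound, the 4 vertices {0, 1, 2, 5} are pairwise adjacent, and any tree decomposition puts a clique entirely inside one bag — forcing width ≥ 3. Therefore the treewidth is 3.

3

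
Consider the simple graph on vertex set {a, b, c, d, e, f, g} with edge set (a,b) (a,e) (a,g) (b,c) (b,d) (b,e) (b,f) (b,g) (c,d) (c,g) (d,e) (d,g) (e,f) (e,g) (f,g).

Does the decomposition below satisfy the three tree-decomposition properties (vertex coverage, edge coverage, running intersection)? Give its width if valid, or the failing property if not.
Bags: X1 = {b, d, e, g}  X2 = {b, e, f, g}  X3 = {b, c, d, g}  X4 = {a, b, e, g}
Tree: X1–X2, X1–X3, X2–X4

Vertex coverage: the bags together contain {a, b, c, d, e, f, g}, the full vertex set. Edge coverage: each edge of G has both endpoints in at least one bag. Running intersection: for every vertex, the bags containing it form a connected subtree. All three properties hold, so this is a valid tree decomposition of width max|bag| − 1 = 3, and hence tw(G) ≤ 3.

Yes; width 3.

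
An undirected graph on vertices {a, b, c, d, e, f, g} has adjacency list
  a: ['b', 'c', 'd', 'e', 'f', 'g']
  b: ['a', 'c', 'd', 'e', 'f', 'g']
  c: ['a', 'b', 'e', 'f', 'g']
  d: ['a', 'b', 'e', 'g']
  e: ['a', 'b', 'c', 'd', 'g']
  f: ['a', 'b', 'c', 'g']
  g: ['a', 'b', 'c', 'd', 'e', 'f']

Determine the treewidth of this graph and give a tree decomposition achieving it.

Treewidth 4.
One such decomposition:
Bags: B1 = {a, b, c, f, g}  B2 = {a, b, c, e, g}  B3 = {a, b, d, e, g}
Tree: B1–B2, B2–B3

Each bag holds 5 vertices, so the decomposition has width 4, which upper-bounds the treewidth. For the lower bound, the 5 vertices {a, b, d, e, g} are pairwise adjacent, and any tree decomposition puts a clique entirely inside one bag — forcing width ≥ 4. Therefore the treewidth is 4.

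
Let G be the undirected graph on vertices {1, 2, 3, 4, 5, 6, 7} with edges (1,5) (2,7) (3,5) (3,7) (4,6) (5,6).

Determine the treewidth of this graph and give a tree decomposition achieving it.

Treewidth 1.
Bags: B1 = {3, 7}  B2 = {3, 5}  B3 = {1, 5}  B4 = {5, 6}  B5 = {4, 6}  B6 = {2, 7}
Tree: B1–B2, B2–B3, B2–B4, B4–B5, B1–B6

The largest bag has 2 vertices, giving width 1; this decomposition certifies tw(G) ≤ 1. G has an edge, so its treewidth is at least 1. The upper and lower bounds meet at 1, so that is the treewidth.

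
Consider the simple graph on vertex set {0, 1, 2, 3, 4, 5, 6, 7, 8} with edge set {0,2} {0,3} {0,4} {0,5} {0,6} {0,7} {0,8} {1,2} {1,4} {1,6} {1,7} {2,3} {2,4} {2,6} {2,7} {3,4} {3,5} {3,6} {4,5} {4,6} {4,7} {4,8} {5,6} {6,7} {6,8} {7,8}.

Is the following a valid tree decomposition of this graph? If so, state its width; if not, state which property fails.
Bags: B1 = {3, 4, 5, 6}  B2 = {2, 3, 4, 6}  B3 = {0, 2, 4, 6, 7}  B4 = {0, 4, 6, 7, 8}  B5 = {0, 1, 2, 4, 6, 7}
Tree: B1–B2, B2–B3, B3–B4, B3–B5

No — edge (5,0) lies in no bag.

A tree decomposition must satisfy three properties: every vertex lies in some bag; for every edge, both endpoints lie together in some bag; and for every vertex, the bags containing it form a connected subtree. Here edge (5,0) lies in no bag, so the decomposition is invalid.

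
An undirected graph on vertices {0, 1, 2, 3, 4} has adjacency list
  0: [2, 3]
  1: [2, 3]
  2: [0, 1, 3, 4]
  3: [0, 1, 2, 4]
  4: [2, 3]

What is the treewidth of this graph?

2

A width-2 tree decomposition is:
Bags: B1 = {0, 2, 3}  B2 = {2, 3, 4}  B3 = {1, 2, 3}
Tree: B1–B2, B2–B3
Each bag holds 3 vertices, so the decomposition has width 2, which upper-bounds the treewidth. For the lower bound, the 3 vertices {0, 2, 3} are pairwise adjacent, and any tree decomposition puts a clique entirely inside one bag — forcing width ≥ 2. Combining the bounds, tw(G) = 2.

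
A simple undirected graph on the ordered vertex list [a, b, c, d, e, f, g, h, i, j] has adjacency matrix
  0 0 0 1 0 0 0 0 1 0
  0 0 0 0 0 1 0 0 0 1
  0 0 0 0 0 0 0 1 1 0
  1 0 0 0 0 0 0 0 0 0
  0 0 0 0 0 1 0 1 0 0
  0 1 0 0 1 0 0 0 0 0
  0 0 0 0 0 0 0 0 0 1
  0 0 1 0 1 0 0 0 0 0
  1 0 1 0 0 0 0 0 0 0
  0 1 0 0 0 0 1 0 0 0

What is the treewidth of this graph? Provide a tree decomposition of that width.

Every bag has size at most 2, so the width is 2 − 1 = 1 and tw(G) ≤ 1. Any graph with an edge has treewidth ≥ 1, and G has the edge g–j. Hence tw(G) = 1 exactly.

Treewidth 1.
Bags: B1 = {g, j}  B2 = {b, j}  B3 = {b, f}  B4 = {e, f}  B5 = {e, h}  B6 = {c, h}  B7 = {c, i}  B8 = {a, i}  B9 = {a, d}
Tree: B1–B2, B2–B3, B3–B4, B4–B5, B5–B6, B6–B7, B7–B8, B8–B9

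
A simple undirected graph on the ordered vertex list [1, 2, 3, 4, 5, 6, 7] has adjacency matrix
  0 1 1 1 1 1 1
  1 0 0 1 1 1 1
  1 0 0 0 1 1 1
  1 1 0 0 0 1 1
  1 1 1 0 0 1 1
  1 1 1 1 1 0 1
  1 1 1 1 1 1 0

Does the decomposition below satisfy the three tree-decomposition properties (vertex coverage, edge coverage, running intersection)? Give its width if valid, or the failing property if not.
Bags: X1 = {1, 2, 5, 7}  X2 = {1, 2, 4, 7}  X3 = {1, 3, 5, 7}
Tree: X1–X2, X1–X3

A tree decomposition must satisfy three properties: every vertex lies in some bag; for every edge, both endpoints lie together in some bag; and for every vertex, the bags containing it form a connected subtree. Here vertex 6 appears in no bag, so the decomposition is invalid.

No — vertex 6 appears in no bag.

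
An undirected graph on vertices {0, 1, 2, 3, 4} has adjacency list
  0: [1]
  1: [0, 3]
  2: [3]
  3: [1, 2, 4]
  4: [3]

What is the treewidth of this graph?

A width-1 tree decomposition is:
Bags: B1 = {1, 3}  B2 = {2, 3}  B3 = {3, 4}  B4 = {0, 1}
Tree: B1–B2, B2–B3, B1–B4
Each bag holds 2 vertices, so the decomposition has width 1, which upper-bounds the treewidth. Since G has at least one edge (e.g. 1–3), it is not an edgeless graph, so tw(G) ≥ 1. Combining the bounds, tw(G) = 1.

1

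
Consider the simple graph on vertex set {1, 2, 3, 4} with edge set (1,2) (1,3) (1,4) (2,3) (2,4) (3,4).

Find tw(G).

A width-3 tree decomposition is:
Bags: B1 = {1, 2, 3, 4}
Tree: (single bag)
A single bag containing all 4 vertices is trivially a valid decomposition of width 3. On the other hand G contains the 4-clique {1, 2, 3, 4}. A clique must lie in a single bag of any decomposition, so no decomposition can have width below 3. The upper and lower bounds meet at 3, so that is the treewidth.

3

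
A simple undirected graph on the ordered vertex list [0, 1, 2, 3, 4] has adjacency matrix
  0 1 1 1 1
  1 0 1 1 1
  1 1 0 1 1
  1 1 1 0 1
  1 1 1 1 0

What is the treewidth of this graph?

4

A width-4 tree decomposition is:
Bags: B1 = {0, 1, 2, 3, 4}
Tree: (single bag)
With just one bag of size 5, the width is 5 − 1 = 4, so tw(G) ≤ 4. For the lower bound, the 5 vertices {0, 1, 2, 3, 4} are pairwise adjacent, and any tree decomposition puts a clique entirely inside one bag — forcing width ≥ 4. Therefore the treewidth is 4.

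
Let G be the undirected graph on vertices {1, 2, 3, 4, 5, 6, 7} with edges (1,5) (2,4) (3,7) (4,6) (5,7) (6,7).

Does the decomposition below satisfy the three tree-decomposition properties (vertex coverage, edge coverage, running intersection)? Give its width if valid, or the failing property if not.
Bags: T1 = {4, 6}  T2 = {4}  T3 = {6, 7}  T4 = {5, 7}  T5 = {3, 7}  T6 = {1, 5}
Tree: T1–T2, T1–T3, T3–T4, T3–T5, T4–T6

No — vertex 2 appears in no bag.

A tree decomposition must satisfy three properties: every vertex lies in some bag; for every edge, both endpoints lie together in some bag; and for every vertex, the bags containing it form a connected subtree. Here vertex 2 appears in no bag, so the decomposition is invalid.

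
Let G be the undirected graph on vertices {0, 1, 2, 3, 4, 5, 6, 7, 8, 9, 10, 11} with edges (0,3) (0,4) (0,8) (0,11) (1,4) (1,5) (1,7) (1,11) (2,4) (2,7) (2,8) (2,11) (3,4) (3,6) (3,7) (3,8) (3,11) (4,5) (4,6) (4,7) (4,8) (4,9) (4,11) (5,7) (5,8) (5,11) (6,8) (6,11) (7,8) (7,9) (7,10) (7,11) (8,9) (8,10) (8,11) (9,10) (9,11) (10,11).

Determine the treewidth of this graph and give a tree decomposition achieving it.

Treewidth 4.
One such decomposition:
Bags: B1 = {4, 7, 8, 9, 11}  B2 = {4, 5, 7, 8, 11}  B3 = {3, 4, 7, 8, 11}  B4 = {7, 8, 9, 10, 11}  B5 = {3, 4, 6, 8, 11}  B6 = {2, 4, 7, 8, 11}  B7 = {1, 4, 5, 7, 11}  B8 = {0, 3, 4, 8, 11}
Tree: B1–B2, B1–B3, B1–B4, B3–B5, B3–B6, B2–B7, B3–B8

Each bag holds 5 vertices, so the decomposition has width 4, which upper-bounds the treewidth. On the other hand G contains the 5-clique {7, 8, 9, 10, 11}. A clique must lie in a single bag of any decomposition, so no decomposition can have width below 4. Combining the bounds, tw(G) = 4.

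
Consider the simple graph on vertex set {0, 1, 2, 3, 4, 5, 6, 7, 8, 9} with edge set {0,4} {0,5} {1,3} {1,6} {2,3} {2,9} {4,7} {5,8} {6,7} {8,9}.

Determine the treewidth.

2

A width-2 tree decomposition is:
Bags: B1 = {0, 4, 5}  B2 = {4, 5, 8}  B3 = {4, 8, 9}  B4 = {2, 4, 9}  B5 = {2, 3, 4}  B6 = {1, 3, 4}  B7 = {1, 4, 6}  B8 = {4, 6, 7}
Tree: B1–B2, B2–B3, B3–B4, B4–B5, B5–B6, B6–B7, B7–B8
Each bag holds 3 vertices, so the decomposition has width 2, which upper-bounds the treewidth. Since 4–0–5–8–9–2–3–1–6–7–4 is a cycle in G, G is not acyclic. Forests are exactly the graphs of treewidth ≤ 1, so tw(G) ≥ 2. Hence tw(G) = 2 exactly.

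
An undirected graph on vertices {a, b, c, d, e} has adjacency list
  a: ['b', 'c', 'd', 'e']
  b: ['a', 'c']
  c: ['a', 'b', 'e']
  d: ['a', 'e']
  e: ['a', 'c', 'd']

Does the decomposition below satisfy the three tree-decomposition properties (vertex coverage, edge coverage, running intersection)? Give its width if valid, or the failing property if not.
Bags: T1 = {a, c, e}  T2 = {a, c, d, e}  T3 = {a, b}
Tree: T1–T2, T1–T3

A tree decomposition must satisfy three properties: every vertex lies in some bag; for every edge, both endpoints lie together in some bag; and for every vertex, the bags containing it form a connected subtree. Here edge (c,b) lies in no bag, so the decomposition is invalid.

No — edge (c,b) lies in no bag.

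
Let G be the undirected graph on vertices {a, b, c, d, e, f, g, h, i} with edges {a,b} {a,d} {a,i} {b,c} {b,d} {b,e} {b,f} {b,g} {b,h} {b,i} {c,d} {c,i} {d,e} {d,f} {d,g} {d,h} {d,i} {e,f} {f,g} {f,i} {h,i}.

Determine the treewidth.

A width-3 tree decomposition is:
Bags: B1 = {b, d, f, i}  B2 = {b, c, d, i}  B3 = {b, d, f, g}  B4 = {b, d, h, i}  B5 = {b, d, e, f}  B6 = {a, b, d, i}
Tree: B1–B2, B1–B3, B1–B4, B1–B5, B2–B6
Each bag holds 4 vertices, so the decomposition has width 3, which upper-bounds the treewidth. For the lower bound, the 4 vertices {b, d, f, g} are pairwise adjacent, and any tree decomposition puts a clique entirely inside one bag — forcing width ≥ 3. Combining the bounds, tw(G) = 3.

3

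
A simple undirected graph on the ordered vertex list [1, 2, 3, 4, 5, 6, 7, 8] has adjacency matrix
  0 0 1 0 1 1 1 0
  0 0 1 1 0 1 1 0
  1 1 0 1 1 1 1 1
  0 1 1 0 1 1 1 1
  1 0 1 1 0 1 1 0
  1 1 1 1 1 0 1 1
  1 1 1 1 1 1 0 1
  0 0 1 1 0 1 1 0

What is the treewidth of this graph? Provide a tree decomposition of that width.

Each bag holds 5 vertices, so the decomposition has width 4, which upper-bounds the treewidth. For the lower bound, the 5 vertices {1, 3, 5, 6, 7} are pairwise adjacent, and any tree decomposition puts a clique entirely inside one bag — forcing width ≥ 4. The upper and lower bounds meet at 4, so that is the treewidth.

Treewidth 4.
Bags: B1 = {3, 4, 5, 6, 7}  B2 = {1, 3, 5, 6, 7}  B3 = {2, 3, 4, 6, 7}  B4 = {3, 4, 6, 7, 8}
Tree: B1–B2, B1–B3, B1–B4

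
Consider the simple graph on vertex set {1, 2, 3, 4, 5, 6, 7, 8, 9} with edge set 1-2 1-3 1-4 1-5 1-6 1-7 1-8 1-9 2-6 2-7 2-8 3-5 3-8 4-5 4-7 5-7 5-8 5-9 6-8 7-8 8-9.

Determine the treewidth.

A width-3 tree decomposition is:
Bags: B1 = {1, 5, 7, 8}  B2 = {1, 4, 5, 7}  B3 = {1, 5, 8, 9}  B4 = {1, 2, 7, 8}  B5 = {1, 3, 5, 8}  B6 = {1, 2, 6, 8}
Tree: B1–B2, B1–B3, B1–B4, B3–B5, B4–B6
Each bag holds 4 vertices, so the decomposition has width 3, which upper-bounds the treewidth. For the lower bound, the 4 vertices {1, 2, 6, 8} are pairwise adjacent, and any tree decomposition puts a clique entirely inside one bag — forcing width ≥ 3. Therefore the treewidth is 3.

3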